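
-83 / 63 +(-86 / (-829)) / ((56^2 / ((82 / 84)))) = -215773463 / 163783872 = -1.32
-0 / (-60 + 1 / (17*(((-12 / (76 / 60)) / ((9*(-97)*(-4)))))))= 0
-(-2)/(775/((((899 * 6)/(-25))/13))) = -348/8125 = -0.04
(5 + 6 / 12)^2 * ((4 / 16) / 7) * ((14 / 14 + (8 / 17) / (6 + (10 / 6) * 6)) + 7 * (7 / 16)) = 19239 / 4352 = 4.42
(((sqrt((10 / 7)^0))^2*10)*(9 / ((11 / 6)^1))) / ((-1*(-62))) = 270 / 341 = 0.79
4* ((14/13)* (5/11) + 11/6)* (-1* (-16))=63776/429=148.66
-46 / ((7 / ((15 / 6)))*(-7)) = 2.35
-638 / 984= -319 / 492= -0.65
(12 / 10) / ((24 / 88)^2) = 16.13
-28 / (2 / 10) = -140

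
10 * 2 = 20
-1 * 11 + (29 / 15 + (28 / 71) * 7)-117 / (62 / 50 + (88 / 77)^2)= -173588329 / 3321735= -52.26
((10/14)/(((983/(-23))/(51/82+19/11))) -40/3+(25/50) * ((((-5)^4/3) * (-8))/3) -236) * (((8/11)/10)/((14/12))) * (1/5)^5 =-117786390772/11201085328125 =-0.01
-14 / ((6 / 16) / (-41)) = 4592 / 3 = 1530.67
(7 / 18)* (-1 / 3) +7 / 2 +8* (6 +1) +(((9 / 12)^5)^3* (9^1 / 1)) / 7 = 12051943791505 / 202937204736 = 59.39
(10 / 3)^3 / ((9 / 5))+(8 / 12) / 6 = 5027 / 243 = 20.69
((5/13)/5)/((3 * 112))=1/4368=0.00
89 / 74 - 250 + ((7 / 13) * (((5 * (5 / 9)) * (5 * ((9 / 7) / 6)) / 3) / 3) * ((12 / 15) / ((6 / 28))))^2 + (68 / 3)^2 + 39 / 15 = 109958688643 / 410259330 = 268.02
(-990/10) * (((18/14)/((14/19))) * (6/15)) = -16929/245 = -69.10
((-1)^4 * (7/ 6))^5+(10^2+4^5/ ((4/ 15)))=30654247/ 7776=3942.16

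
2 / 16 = 1 / 8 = 0.12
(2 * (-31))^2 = 3844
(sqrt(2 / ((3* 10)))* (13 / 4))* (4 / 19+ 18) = 2249* sqrt(15) / 570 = 15.28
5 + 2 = 7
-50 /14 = -25 /7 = -3.57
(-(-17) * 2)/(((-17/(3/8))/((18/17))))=-27/34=-0.79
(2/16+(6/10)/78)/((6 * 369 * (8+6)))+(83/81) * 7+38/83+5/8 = 33133013441/4013362080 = 8.26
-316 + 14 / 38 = -5997 / 19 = -315.63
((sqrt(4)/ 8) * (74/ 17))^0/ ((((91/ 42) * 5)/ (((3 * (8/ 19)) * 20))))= 576/ 247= 2.33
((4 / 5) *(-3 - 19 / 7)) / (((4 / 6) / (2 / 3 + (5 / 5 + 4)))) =-272 / 7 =-38.86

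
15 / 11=1.36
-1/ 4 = -0.25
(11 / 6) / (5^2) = 11 / 150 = 0.07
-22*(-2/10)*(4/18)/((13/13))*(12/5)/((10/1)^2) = 44/1875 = 0.02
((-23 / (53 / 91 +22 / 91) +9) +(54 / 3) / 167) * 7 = -1648192 / 12525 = -131.59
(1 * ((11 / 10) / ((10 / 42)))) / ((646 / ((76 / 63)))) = 11 / 1275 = 0.01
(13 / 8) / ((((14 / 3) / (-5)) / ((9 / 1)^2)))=-15795 / 112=-141.03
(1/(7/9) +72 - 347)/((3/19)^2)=-691676/63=-10978.98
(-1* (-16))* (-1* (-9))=144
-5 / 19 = -0.26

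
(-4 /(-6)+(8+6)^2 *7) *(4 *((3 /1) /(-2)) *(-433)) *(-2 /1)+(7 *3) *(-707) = -7147223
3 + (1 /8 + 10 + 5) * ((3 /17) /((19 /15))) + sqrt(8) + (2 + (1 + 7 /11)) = 11.57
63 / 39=21 / 13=1.62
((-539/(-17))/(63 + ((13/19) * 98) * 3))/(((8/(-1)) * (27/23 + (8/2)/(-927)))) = -945231/73686568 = -0.01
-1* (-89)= 89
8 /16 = 0.50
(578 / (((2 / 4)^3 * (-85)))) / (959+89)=-34 / 655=-0.05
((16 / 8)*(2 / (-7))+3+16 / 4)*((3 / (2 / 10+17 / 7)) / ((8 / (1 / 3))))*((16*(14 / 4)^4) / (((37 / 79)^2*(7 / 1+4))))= 3371544225 / 11083424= 304.20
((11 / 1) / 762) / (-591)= -11 / 450342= -0.00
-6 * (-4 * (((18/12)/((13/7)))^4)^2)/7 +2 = 68416563013/26103383072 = 2.62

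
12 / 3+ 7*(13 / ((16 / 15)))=1429 / 16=89.31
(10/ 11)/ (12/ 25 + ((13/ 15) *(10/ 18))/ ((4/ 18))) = 0.34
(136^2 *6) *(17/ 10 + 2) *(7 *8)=114971136/ 5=22994227.20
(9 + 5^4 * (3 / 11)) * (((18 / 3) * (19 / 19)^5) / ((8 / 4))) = 5922 / 11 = 538.36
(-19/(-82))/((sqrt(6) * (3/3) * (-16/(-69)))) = 437 * sqrt(6)/2624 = 0.41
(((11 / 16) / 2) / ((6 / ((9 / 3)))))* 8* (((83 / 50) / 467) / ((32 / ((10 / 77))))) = 83 / 4184320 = 0.00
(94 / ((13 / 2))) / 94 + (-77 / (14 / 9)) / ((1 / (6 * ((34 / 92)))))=-65545 / 598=-109.61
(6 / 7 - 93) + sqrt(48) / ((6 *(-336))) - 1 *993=-1085.15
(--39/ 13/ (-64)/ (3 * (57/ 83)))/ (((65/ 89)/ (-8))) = 7387/ 29640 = 0.25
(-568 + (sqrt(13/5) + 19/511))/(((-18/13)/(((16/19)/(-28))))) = -2515318/203889 + 26 * sqrt(65)/5985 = -12.30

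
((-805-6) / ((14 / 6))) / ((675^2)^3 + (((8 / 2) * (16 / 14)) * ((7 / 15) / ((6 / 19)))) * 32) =-109485 / 29794300301513739971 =-0.00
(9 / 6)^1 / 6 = 1 / 4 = 0.25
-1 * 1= -1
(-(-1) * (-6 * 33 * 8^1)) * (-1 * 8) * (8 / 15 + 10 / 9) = 104192 / 5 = 20838.40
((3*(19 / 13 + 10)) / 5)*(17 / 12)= 2533 / 260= 9.74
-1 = -1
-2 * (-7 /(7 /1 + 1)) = 7 /4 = 1.75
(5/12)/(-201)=-5/2412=-0.00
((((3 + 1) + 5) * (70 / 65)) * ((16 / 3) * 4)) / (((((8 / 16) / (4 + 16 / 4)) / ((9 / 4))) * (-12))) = -8064 / 13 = -620.31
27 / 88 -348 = -30597 / 88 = -347.69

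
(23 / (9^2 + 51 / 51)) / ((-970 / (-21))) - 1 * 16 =-1272157 / 79540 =-15.99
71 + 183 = 254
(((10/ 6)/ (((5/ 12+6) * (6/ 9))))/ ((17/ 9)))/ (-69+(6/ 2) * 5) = -5/ 1309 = -0.00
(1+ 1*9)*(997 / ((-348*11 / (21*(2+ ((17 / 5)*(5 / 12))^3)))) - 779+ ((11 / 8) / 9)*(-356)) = -9479848735 / 1102464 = -8598.78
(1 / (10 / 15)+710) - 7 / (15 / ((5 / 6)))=6400 / 9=711.11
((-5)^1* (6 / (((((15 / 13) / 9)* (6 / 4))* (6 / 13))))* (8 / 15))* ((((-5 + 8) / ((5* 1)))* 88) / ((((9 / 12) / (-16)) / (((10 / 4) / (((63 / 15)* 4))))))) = 1903616 / 63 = 30216.13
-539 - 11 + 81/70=-38419/70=-548.84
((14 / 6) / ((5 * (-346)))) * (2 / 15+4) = -217 / 38925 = -0.01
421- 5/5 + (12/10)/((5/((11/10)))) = 52533/125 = 420.26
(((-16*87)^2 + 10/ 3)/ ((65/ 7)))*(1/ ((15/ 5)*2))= 1565039/ 45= 34778.64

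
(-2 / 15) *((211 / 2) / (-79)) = 0.18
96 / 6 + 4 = 20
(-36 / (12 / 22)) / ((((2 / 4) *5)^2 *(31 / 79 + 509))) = -0.02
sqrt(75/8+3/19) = 3 * sqrt(6118)/76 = 3.09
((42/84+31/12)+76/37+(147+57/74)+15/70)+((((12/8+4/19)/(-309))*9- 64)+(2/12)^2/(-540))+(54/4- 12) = 892444356557/9853416720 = 90.57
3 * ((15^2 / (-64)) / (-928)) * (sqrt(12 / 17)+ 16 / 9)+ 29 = 675 * sqrt(51) / 504832+ 107723 / 3712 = 29.03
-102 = -102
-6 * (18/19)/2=-2.84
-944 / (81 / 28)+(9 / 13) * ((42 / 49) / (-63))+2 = -16734476 / 51597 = -324.33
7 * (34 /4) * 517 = 61523 /2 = 30761.50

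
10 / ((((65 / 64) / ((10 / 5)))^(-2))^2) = 89253125 / 134217728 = 0.66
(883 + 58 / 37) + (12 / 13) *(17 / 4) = 427364 / 481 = 888.49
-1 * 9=-9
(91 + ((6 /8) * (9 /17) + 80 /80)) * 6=18849 /34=554.38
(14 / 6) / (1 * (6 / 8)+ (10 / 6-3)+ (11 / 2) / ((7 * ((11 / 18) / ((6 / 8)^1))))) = 49 / 8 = 6.12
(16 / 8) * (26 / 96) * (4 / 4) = 13 / 24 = 0.54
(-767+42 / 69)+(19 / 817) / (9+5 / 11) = -78827691 / 102856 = -766.39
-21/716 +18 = 12867/716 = 17.97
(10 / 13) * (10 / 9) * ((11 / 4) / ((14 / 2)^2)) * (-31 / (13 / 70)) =-85250 / 10647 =-8.01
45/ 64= 0.70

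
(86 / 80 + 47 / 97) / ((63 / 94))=94799 / 40740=2.33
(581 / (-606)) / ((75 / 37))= -21497 / 45450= -0.47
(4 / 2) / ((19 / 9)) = 18 / 19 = 0.95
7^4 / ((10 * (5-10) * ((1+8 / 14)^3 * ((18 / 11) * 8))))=-823543 / 871200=-0.95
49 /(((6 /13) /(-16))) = -5096 /3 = -1698.67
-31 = -31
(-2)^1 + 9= 7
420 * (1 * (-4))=-1680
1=1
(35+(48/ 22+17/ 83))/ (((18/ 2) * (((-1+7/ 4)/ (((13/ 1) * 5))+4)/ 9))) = 8874840/ 952259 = 9.32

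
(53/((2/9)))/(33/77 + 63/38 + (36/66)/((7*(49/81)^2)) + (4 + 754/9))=15079862259/5695393657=2.65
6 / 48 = 0.12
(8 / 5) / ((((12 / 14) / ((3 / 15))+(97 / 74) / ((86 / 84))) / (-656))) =-58446976 / 309945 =-188.57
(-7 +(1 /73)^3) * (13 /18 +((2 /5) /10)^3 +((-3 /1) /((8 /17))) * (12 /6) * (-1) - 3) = -2673494166833 /36470343750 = -73.31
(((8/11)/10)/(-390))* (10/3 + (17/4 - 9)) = 17/64350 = 0.00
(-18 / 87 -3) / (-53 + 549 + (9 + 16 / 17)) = -527 / 83143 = -0.01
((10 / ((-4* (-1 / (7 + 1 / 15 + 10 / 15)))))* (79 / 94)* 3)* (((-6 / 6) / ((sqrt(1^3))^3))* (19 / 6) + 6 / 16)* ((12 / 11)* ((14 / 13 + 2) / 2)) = -1534970 / 6721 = -228.38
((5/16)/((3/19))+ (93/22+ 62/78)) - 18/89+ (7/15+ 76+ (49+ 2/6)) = 135007063/1018160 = 132.60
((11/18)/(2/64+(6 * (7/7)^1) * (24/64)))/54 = 88/17739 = 0.00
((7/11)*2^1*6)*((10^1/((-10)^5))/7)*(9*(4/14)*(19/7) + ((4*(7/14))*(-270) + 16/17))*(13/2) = 8642829/22907500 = 0.38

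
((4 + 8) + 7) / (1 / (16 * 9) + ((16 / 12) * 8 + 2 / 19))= 51984 / 29491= 1.76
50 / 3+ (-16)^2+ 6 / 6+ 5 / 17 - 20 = 12952 / 51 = 253.96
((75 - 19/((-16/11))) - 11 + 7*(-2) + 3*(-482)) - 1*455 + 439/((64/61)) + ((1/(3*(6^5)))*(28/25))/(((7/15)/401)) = -110378327/77760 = -1419.47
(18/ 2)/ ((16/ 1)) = 9/ 16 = 0.56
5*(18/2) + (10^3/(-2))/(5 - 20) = 235/3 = 78.33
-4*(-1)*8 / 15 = 32 / 15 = 2.13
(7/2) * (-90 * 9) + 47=-2788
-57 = -57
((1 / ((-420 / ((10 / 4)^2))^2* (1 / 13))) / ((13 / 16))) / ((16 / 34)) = 425 / 56448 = 0.01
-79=-79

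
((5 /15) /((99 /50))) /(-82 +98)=25 /2376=0.01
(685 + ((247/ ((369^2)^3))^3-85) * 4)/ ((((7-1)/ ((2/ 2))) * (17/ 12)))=11100017963014810534550099655114618237267153372074/ 273478703436596781286016948024563058019622547697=40.59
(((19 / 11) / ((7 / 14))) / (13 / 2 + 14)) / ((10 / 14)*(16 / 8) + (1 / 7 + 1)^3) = 13034 / 225951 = 0.06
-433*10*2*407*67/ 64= -59037385/ 16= -3689836.56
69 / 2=34.50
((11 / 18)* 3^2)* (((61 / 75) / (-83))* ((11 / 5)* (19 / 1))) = -140239 / 62250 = -2.25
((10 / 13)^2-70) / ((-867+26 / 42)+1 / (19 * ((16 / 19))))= 3941280 / 49193027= 0.08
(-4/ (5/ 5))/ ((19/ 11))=-44/ 19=-2.32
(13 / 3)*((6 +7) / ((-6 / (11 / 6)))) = -1859 / 108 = -17.21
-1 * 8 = -8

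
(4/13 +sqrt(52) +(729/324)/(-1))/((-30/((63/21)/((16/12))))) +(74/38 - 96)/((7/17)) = -63148021/276640 - 3*sqrt(13)/20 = -228.81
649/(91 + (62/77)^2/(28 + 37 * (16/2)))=311681601/43703620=7.13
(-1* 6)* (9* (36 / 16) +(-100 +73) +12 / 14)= 495 / 14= 35.36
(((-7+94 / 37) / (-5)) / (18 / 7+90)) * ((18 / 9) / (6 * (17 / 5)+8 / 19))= 7315 / 7904088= 0.00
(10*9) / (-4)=-45 / 2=-22.50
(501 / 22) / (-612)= -167 / 4488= -0.04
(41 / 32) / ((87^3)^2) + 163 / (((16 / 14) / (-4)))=-7916279925620263 / 13876038432288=-570.50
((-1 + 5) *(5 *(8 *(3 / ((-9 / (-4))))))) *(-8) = -5120 / 3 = -1706.67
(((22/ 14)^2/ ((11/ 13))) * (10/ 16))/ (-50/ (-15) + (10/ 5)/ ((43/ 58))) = 92235/ 304976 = 0.30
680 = 680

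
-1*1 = -1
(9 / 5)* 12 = 108 / 5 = 21.60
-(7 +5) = -12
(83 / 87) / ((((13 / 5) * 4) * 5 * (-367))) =-83 / 1660308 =-0.00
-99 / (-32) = 99 / 32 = 3.09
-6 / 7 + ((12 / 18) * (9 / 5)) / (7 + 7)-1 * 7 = -272 / 35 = -7.77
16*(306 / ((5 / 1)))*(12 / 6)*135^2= 35691840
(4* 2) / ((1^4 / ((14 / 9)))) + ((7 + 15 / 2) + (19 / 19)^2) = 503 / 18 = 27.94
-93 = -93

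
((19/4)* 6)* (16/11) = 456/11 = 41.45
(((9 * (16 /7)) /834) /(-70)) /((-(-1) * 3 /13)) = -52 /34055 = -0.00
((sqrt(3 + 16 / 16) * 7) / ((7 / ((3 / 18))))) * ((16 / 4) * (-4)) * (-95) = 1520 / 3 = 506.67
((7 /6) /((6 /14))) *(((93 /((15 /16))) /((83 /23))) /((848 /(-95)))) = -663803 /79182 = -8.38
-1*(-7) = 7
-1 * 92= -92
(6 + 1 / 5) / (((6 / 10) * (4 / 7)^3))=10633 / 192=55.38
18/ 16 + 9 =81/ 8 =10.12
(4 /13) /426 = 2 /2769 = 0.00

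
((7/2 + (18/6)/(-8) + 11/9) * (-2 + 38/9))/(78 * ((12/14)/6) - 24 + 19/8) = -43820/47547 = -0.92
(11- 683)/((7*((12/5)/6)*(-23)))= 240/23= 10.43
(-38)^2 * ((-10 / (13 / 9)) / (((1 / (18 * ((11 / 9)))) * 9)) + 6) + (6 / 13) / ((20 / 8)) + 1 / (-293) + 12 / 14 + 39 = -2097429528 / 133315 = -15732.88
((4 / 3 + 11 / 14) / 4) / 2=89 / 336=0.26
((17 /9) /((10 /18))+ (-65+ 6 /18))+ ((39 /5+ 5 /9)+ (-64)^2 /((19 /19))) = 181939 /45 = 4043.09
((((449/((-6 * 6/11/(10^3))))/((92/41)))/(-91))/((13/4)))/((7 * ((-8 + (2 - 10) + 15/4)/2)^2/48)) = 51839744000/1371904989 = 37.79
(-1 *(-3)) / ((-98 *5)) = -3 / 490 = -0.01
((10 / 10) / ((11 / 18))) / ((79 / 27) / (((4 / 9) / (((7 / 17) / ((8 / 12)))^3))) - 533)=-2829888 / 919074805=-0.00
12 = 12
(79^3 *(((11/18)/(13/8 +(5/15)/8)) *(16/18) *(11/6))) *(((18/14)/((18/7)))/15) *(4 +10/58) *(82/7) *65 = 7695010542934/246645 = 31198729.12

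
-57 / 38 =-3 / 2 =-1.50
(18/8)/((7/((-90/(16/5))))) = -2025/224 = -9.04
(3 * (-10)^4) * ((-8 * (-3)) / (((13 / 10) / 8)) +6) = 59940000 / 13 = 4610769.23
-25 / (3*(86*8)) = -0.01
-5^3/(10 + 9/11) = -1375/119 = -11.55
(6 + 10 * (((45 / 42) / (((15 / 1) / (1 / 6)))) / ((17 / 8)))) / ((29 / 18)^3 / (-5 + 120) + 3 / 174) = 14016764880 / 124071899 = 112.97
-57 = -57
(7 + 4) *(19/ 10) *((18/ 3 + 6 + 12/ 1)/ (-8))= -627/ 10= -62.70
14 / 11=1.27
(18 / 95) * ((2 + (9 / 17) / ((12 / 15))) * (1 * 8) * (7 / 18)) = 2534 / 1615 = 1.57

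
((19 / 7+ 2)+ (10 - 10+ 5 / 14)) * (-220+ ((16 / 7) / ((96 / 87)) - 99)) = -315027 / 196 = -1607.28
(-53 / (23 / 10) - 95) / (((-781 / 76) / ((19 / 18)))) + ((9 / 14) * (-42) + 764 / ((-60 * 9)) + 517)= 1214224967 / 2425005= 500.71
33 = 33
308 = 308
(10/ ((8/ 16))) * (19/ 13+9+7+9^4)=1710400/ 13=131569.23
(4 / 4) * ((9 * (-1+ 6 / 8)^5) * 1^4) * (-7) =0.06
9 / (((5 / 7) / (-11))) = -693 / 5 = -138.60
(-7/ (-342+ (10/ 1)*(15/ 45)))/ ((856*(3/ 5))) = 35/ 869696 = 0.00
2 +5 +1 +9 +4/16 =69/4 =17.25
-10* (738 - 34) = -7040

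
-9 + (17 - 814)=-806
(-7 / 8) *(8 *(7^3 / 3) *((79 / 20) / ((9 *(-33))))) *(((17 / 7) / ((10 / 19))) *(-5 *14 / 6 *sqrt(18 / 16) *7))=-428864219 *sqrt(2) / 142560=-4254.39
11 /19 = 0.58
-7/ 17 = -0.41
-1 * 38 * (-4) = 152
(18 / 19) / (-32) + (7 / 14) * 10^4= 1519991 / 304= 4999.97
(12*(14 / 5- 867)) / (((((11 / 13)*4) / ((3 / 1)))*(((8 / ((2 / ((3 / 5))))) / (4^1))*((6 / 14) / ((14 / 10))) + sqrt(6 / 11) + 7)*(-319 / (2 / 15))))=9111648 / 16856725- 13952211*sqrt(66) / 2039663725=0.48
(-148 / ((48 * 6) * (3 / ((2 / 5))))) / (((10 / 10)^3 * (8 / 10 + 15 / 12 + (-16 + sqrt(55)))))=740 * sqrt(55) / 1507707 + 1147 / 167523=0.01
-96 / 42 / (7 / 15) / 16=-15 / 49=-0.31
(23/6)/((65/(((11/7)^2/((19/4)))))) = 5566/181545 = 0.03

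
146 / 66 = 73 / 33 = 2.21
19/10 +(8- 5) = 49/10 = 4.90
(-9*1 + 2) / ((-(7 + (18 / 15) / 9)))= 105 / 107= 0.98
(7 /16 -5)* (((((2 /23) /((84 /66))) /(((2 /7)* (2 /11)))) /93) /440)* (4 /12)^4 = -803 /443543040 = -0.00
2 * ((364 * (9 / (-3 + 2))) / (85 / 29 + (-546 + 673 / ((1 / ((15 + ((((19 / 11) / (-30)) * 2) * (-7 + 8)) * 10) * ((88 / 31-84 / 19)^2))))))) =-310755179592 / 1081027196357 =-0.29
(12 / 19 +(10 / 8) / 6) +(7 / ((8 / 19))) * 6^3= 1637879 / 456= 3591.84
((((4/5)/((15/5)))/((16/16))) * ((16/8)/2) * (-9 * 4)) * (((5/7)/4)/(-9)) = 4/21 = 0.19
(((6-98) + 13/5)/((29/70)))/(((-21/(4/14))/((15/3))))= 2980/203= 14.68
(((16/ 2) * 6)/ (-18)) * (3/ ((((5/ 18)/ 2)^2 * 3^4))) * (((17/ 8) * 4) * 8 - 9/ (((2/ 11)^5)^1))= 5789132/ 25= 231565.28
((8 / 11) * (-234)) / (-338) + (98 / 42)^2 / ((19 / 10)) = 82382 / 24453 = 3.37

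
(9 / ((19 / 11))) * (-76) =-396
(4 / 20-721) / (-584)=901 / 730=1.23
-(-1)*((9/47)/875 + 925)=38040634/41125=925.00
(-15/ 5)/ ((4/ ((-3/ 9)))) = 1/ 4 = 0.25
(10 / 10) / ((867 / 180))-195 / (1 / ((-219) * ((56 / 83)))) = 691142700 / 23987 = 28813.22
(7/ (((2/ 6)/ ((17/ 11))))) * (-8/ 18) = -476/ 33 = -14.42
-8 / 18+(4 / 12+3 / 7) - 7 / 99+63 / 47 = 5744 / 3619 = 1.59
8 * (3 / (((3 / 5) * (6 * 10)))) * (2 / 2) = 2 / 3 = 0.67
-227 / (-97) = 227 / 97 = 2.34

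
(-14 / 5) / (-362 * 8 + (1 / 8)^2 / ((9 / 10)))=576 / 595745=0.00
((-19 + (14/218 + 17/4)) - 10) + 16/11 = -23.23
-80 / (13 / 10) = -800 / 13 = -61.54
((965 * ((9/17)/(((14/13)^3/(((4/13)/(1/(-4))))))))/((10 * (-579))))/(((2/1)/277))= 140439/11662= 12.04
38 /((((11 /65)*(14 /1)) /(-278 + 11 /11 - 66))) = -60515 /11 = -5501.36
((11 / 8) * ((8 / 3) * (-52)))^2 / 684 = 81796 / 1539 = 53.15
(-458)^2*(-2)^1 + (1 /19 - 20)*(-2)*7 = -7965726 /19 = -419248.74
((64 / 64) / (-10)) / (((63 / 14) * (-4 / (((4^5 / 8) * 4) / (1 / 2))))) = 256 / 45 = 5.69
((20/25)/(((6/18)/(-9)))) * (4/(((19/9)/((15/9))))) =-1296/19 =-68.21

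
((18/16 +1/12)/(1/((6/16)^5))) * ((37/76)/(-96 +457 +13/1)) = 86913/7451181056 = 0.00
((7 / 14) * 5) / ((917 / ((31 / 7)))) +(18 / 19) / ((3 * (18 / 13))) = 175729 / 731766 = 0.24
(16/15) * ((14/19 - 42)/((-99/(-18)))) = -25088/3135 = -8.00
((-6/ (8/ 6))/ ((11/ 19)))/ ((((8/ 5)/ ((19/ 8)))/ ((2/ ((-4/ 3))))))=48735/ 2816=17.31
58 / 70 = 29 / 35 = 0.83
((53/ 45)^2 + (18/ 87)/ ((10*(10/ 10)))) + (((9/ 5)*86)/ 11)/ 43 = 1120846/ 645975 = 1.74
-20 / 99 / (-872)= 0.00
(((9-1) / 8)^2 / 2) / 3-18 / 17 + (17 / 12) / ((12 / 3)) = -439 / 816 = -0.54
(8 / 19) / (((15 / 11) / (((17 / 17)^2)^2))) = 88 / 285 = 0.31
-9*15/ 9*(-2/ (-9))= -10/ 3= -3.33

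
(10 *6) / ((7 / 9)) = 540 / 7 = 77.14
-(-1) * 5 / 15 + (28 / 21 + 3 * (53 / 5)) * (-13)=-2152 / 5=-430.40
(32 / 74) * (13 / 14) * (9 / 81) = 104 / 2331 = 0.04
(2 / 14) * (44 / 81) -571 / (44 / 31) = -10034531 / 24948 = -402.22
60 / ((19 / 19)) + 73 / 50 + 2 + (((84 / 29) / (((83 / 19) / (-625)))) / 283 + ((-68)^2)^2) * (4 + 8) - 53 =256576504.89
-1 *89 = -89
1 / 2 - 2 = -3 / 2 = -1.50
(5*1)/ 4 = 5/ 4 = 1.25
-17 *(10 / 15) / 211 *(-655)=22270 / 633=35.18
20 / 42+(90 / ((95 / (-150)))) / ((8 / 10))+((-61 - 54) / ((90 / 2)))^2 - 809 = -10553495 / 10773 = -979.62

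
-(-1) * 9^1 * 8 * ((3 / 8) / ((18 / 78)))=117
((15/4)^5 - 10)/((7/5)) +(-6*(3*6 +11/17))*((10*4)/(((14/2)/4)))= -2034.76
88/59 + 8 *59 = 27936/59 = 473.49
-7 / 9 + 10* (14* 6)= 7553 / 9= 839.22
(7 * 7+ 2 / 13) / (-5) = -639 / 65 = -9.83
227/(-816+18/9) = -227/814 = -0.28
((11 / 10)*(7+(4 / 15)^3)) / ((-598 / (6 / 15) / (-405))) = 781737 / 373750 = 2.09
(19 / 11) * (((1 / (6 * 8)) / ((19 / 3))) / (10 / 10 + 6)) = 1 / 1232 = 0.00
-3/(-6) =1/2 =0.50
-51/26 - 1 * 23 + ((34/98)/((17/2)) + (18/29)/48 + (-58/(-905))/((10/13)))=-16600688257/668722600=-24.82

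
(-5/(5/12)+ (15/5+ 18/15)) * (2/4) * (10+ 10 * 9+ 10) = -429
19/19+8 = 9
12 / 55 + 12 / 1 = 672 / 55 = 12.22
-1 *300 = -300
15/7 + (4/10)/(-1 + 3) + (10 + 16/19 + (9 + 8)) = 20073/665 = 30.18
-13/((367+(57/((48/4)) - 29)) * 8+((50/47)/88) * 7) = -26884/5670631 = -0.00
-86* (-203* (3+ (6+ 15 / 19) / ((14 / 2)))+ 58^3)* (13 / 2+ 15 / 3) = -3651206024 / 19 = -192168738.11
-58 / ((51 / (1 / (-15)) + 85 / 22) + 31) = 1276 / 16063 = 0.08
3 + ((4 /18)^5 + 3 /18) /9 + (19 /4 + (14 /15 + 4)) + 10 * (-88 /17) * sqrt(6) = 135006337 /10628820 - 880 * sqrt(6) /17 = -114.10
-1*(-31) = 31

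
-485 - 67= -552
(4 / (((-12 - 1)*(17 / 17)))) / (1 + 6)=-4 / 91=-0.04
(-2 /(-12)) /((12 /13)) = 13 /72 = 0.18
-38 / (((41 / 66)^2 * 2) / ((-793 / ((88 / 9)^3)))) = 98854587 / 2366848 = 41.77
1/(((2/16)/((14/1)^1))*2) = 56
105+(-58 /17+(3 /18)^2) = 62189 /612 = 101.62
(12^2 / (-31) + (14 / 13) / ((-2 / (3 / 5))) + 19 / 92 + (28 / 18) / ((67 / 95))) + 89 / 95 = -3439092947 / 2123898660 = -1.62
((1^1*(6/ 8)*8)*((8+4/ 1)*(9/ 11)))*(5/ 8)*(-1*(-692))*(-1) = -280260/ 11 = -25478.18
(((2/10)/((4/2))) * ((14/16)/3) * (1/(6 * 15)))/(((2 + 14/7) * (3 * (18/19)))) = 133/4665600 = 0.00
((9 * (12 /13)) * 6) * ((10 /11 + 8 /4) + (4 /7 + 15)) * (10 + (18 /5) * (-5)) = -7376832 /1001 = -7369.46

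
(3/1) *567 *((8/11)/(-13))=-13608/143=-95.16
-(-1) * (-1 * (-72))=72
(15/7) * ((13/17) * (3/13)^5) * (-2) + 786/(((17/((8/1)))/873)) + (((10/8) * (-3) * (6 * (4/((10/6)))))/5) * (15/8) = 4389660959553/13595036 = 322887.04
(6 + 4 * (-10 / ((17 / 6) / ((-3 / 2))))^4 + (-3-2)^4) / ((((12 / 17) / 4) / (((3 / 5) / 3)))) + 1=315215446 / 73695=4277.30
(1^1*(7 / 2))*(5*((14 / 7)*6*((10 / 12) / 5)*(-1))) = -35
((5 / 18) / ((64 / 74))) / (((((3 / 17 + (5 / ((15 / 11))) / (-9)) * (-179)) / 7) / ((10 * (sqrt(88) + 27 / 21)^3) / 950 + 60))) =8595285 * sqrt(22) / 80753344 + 3910341411 / 1130546816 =3.96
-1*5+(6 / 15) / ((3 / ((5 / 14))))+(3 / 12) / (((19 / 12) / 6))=-1598 / 399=-4.01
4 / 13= 0.31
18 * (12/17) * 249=53784/17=3163.76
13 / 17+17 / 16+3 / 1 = 1313 / 272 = 4.83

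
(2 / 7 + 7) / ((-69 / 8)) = -136 / 161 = -0.84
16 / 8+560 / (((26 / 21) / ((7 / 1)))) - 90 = 3078.15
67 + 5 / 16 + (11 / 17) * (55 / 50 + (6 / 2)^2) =73.85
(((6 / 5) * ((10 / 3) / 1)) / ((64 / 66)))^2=1089 / 64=17.02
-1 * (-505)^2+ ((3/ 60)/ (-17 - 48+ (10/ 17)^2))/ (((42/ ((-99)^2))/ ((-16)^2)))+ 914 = -166212454441/ 653975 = -254157.20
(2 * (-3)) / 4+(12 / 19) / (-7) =-1.59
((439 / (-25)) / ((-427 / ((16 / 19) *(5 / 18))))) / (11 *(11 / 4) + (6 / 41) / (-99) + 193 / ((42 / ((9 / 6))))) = 791956 / 3057725955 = 0.00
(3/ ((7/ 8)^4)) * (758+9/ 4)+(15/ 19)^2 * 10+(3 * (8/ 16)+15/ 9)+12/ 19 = 20286834559/ 5200566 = 3900.89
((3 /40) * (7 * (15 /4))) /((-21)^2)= 1 /224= 0.00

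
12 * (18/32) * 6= 81/2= 40.50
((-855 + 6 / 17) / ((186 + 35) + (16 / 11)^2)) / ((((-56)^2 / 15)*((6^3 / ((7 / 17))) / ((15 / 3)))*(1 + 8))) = -0.00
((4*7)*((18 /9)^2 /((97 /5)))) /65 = 112 /1261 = 0.09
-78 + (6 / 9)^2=-698 / 9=-77.56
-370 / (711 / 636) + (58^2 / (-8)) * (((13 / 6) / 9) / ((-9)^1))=-24550853 / 76788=-319.72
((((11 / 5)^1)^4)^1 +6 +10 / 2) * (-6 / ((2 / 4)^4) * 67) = -138390912 / 625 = -221425.46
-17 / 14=-1.21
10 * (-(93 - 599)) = 5060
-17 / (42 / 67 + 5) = -1139 / 377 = -3.02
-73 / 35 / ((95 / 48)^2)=-168192 / 315875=-0.53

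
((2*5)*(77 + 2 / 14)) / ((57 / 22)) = 39600 / 133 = 297.74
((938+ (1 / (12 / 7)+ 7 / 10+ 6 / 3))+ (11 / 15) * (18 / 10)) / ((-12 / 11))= -3110591 / 3600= -864.05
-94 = -94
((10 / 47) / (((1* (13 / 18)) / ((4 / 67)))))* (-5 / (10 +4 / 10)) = -4500 / 532181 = -0.01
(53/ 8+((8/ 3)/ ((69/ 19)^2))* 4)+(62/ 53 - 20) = -69016477/ 6055992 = -11.40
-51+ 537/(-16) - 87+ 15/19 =-51915/304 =-170.77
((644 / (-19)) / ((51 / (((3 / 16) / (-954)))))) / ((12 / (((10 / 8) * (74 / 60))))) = 5957 / 354979584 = 0.00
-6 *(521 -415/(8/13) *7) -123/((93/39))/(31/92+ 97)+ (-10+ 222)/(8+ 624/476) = 2585774707337/102528780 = 25219.99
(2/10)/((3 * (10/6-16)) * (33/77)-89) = -7/3760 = -0.00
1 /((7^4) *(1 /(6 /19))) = 6 /45619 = 0.00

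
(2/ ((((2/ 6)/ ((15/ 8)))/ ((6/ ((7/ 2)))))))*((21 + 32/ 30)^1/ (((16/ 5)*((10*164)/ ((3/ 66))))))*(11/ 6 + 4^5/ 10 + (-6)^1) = 418053/ 1154560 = 0.36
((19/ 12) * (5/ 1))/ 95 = 1/ 12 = 0.08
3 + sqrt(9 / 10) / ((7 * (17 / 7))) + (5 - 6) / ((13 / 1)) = 3 * sqrt(10) / 170 + 38 / 13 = 2.98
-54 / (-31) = 54 / 31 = 1.74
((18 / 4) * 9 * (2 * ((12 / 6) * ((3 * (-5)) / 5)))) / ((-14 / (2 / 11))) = 486 / 77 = 6.31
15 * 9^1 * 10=1350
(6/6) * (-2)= -2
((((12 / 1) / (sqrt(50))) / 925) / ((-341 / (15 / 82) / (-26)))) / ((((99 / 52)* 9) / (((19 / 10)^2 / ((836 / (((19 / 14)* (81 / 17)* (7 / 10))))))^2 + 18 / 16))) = 47294143677521* sqrt(2) / 39796589344600000000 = 0.00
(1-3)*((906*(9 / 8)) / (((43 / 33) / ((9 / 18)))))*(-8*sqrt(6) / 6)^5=5102592*sqrt(6) / 43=290668.53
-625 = -625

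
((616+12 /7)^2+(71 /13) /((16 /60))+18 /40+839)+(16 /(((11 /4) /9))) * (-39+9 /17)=453148223013 /1191190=380416.41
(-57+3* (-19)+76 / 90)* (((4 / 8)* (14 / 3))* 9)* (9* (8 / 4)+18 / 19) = -45024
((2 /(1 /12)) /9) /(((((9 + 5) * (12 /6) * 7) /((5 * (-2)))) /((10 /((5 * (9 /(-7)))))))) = 40 /189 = 0.21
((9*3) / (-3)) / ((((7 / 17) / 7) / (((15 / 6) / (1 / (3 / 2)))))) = -2295 / 4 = -573.75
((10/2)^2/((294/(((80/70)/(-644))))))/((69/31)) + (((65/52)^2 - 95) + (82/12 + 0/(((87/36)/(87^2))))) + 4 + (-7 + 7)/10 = -15108196855/182898576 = -82.60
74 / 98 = 37 / 49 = 0.76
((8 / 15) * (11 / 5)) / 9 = 0.13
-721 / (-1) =721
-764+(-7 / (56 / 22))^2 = -12103 / 16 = -756.44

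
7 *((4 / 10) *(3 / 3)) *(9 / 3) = 42 / 5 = 8.40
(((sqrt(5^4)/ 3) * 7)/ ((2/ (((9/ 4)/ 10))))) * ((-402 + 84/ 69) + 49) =-2308.57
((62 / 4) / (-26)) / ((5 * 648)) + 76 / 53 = 12802837 / 8929440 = 1.43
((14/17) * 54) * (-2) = -1512/17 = -88.94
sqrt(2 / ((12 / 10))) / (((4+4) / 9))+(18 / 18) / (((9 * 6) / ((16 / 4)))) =2 / 27+3 * sqrt(15) / 8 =1.53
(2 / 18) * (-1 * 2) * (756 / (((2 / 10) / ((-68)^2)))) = -3884160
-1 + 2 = 1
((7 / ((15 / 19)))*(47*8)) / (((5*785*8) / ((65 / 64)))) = 81263 / 753600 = 0.11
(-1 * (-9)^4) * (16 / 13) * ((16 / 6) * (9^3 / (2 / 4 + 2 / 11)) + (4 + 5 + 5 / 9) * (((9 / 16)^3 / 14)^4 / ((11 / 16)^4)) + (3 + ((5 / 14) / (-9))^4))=-113093382456900322673255263 / 4906887747123281920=-23047884.58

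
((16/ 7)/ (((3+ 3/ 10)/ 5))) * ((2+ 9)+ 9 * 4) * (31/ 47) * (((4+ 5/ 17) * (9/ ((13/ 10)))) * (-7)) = -54312000/ 2431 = -22341.42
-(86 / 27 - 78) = 2020 / 27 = 74.81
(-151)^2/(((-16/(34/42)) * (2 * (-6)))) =387617/4032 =96.14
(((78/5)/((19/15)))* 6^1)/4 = 351/19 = 18.47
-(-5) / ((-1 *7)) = -5 / 7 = -0.71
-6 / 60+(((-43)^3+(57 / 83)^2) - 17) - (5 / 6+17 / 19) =-156137301464 / 1963365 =-79525.36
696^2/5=484416/5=96883.20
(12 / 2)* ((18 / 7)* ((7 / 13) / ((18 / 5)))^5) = 7503125 / 6496142328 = 0.00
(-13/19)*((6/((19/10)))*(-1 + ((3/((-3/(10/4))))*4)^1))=8580/361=23.77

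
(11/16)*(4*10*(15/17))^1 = 825/34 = 24.26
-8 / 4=-2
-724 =-724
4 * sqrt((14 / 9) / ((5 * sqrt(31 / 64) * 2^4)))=4 * 31^(3 / 4) * sqrt(35) / 465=0.67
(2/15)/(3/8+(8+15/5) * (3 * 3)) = 16/11925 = 0.00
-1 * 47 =-47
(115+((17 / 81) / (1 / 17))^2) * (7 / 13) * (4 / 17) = 23465008 / 1449981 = 16.18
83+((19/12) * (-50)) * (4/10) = 154/3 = 51.33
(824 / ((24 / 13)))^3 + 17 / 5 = 12003606554 / 135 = 88915604.10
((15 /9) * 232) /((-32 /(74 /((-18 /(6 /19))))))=15.69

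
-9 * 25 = -225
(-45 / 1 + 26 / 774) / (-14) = 1243 / 387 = 3.21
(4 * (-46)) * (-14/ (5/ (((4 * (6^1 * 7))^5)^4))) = 826288090500170529916986903609957958903268376576/ 5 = 165257618100034105983397400000000000000000000000.00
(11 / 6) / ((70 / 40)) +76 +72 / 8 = 1807 / 21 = 86.05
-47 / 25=-1.88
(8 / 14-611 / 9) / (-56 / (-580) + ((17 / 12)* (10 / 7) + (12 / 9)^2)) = -1229890 / 71219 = -17.27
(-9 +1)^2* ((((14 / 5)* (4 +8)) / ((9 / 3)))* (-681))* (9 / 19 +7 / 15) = -218036224 / 475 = -459023.63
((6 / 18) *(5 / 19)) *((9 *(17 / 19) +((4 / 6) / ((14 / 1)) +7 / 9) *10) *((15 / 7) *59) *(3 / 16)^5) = 777344175 / 18548260864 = 0.04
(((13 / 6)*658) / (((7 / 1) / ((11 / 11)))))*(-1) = -203.67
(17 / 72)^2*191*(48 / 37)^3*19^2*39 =16579130048 / 50653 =327307.96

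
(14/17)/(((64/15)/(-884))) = -1365/8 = -170.62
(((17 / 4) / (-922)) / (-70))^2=289 / 66646585600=0.00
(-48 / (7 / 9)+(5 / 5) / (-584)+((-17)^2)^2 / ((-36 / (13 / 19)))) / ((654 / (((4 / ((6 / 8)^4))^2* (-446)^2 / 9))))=-15028116019158450176 / 1687241738763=-8906913.38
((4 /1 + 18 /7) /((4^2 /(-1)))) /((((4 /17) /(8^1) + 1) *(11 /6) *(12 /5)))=-0.09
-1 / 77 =-0.01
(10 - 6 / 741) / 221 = 2468 / 54587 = 0.05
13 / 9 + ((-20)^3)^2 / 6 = 96000013 / 9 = 10666668.11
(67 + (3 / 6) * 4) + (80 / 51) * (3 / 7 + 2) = 1529 / 21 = 72.81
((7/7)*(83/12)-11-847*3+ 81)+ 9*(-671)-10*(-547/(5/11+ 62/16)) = -3677753/508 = -7239.67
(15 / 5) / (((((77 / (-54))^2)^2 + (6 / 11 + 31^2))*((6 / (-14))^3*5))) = -509238576 / 64516790545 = -0.01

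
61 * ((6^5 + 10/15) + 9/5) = 7117297/15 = 474486.47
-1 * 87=-87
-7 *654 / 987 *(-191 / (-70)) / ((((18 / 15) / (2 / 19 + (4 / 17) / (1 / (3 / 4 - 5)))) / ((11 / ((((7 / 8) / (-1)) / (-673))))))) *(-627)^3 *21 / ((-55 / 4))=49441638512688048 / 1645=30055707302545.93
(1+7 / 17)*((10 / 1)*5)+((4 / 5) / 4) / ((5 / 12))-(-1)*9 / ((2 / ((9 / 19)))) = 1182177 / 16150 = 73.20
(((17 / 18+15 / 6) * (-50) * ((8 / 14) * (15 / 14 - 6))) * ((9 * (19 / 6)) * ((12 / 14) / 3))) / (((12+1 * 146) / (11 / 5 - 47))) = -1119.88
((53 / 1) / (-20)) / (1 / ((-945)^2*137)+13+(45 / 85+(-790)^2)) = -22046465385 / 5192263140561068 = -0.00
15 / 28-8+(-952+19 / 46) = -617629 / 644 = -959.05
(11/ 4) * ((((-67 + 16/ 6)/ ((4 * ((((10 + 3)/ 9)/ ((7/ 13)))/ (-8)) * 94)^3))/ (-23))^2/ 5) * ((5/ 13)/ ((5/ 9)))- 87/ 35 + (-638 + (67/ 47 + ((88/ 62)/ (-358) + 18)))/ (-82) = 278230934203907528612364777313073107/ 55008907130886401328395909756859980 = 5.06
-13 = -13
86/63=1.37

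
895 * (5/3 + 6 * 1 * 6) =101135/3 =33711.67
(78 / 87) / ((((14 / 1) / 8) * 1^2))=104 / 203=0.51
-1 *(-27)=27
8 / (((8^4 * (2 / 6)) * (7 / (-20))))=-0.02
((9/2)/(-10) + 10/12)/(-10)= -0.04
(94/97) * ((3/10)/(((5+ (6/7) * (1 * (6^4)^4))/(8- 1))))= 6909/8209429830713935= 0.00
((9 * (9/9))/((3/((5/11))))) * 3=45/11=4.09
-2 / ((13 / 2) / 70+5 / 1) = -0.39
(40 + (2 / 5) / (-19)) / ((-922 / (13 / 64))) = -24687 / 2802880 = -0.01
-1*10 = -10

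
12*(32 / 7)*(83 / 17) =31872 / 119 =267.83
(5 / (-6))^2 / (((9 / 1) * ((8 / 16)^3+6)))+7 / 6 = 9361 / 7938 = 1.18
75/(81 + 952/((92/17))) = 1725/5909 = 0.29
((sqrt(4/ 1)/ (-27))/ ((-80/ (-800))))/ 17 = -0.04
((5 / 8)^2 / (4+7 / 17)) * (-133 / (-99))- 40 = -758059 / 19008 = -39.88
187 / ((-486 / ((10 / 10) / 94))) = -187 / 45684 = -0.00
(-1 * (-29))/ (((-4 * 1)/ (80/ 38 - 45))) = 23635/ 76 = 310.99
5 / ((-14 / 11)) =-55 / 14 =-3.93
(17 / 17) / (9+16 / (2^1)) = 1 / 17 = 0.06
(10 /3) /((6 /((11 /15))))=11 /27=0.41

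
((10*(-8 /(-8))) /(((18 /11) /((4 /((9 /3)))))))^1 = 220 /27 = 8.15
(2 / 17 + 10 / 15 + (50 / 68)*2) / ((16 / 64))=460 / 51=9.02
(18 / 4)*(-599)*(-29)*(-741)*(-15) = 1737707985 / 2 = 868853992.50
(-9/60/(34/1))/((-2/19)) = 57/1360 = 0.04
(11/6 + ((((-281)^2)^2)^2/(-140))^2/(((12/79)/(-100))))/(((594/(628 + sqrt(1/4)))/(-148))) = 616911267003906057955845365148411892326511187/77616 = 7948248647236472608171580000000000000000.00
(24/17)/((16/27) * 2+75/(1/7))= 648/241519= 0.00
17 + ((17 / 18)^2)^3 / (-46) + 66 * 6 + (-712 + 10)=-289.02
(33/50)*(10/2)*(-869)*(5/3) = -9559/2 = -4779.50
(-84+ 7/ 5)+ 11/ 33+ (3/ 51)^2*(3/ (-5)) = -71327/ 867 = -82.27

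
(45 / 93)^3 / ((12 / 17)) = 19125 / 119164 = 0.16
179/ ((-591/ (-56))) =10024/ 591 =16.96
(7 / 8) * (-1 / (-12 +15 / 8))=7 / 81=0.09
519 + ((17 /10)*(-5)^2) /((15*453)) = 1410659 /2718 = 519.01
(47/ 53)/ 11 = 47/ 583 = 0.08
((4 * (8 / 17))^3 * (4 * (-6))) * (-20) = 15728640 / 4913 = 3201.43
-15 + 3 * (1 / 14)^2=-2937 / 196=-14.98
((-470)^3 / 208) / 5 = -2595575 / 26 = -99829.81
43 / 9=4.78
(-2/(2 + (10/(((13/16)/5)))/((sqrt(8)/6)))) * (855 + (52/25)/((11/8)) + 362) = -18.39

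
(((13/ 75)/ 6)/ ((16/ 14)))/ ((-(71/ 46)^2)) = -48139/ 4536900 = -0.01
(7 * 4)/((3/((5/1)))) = 140/3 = 46.67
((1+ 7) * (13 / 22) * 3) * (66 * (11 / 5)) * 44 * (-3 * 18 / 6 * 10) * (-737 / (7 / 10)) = 60098163840 / 7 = 8585451977.14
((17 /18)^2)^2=83521 /104976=0.80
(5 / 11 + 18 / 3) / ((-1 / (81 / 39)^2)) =-51759 / 1859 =-27.84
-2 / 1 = -2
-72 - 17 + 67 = -22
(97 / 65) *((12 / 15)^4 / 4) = 6208 / 40625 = 0.15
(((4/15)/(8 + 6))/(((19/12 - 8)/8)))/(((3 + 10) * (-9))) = 0.00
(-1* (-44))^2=1936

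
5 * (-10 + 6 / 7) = -320 / 7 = -45.71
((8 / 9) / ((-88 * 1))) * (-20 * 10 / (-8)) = -25 / 99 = -0.25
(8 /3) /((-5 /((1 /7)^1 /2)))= -4 /105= -0.04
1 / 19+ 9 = 172 / 19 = 9.05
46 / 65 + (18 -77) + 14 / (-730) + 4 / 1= -257708 / 4745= -54.31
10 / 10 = 1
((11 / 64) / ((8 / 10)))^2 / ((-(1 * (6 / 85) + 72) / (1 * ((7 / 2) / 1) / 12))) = -1799875 / 9635364864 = -0.00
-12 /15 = -4 /5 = -0.80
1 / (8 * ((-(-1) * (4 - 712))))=-1 / 5664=-0.00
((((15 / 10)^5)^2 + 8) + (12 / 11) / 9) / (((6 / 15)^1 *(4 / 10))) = 55576225 / 135168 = 411.16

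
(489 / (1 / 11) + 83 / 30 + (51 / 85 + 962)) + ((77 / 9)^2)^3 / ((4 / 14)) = 3664249934386 / 2657205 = 1378986.54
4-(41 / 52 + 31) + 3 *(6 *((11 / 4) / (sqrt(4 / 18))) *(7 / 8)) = -1445 / 52 + 2079 *sqrt(2) / 32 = 64.09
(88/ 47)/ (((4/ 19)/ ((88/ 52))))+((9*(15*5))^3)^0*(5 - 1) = 11640/ 611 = 19.05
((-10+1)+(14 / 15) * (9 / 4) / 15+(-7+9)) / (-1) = 6.86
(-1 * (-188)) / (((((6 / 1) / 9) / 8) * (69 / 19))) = 14288 / 23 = 621.22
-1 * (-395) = 395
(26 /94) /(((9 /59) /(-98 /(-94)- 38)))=-148031 /2209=-67.01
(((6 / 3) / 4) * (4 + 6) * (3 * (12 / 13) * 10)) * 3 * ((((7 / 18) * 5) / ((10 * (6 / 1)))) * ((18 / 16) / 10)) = 315 / 208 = 1.51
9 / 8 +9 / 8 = 9 / 4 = 2.25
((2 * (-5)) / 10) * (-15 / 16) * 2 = 15 / 8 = 1.88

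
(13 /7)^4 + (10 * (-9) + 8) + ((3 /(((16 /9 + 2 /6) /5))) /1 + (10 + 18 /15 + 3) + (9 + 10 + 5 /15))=-20163103 /684285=-29.47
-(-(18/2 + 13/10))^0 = -1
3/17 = 0.18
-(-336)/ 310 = 168/ 155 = 1.08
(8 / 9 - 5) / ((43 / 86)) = -74 / 9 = -8.22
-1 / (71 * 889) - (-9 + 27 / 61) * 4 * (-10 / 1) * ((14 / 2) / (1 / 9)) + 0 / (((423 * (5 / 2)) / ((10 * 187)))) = -83029257421 / 3850259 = -21564.59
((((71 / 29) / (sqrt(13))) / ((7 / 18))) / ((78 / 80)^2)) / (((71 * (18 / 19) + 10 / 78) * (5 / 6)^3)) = 111891456 * sqrt(13) / 8565943295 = 0.05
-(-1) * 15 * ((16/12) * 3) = 60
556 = 556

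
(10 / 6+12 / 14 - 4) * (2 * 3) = -8.86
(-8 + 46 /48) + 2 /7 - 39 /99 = -13213 /1848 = -7.15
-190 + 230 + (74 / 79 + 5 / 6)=19799 / 474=41.77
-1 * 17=-17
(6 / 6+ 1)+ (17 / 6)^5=1435409 / 7776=184.59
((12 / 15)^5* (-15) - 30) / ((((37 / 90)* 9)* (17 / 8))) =-4.44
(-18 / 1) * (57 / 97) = -1026 / 97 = -10.58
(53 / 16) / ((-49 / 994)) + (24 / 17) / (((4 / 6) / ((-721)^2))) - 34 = 1047903117 / 952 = 1100738.57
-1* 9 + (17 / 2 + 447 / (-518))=-353 / 259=-1.36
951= 951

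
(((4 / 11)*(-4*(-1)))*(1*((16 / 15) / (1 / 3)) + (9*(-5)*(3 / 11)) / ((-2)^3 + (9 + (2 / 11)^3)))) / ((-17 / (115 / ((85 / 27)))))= 598653936 / 21283405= 28.13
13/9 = 1.44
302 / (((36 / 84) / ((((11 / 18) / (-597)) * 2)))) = -23254 / 16119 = -1.44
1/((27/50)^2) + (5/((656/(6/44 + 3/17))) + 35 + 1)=7052594401/178855776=39.43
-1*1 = -1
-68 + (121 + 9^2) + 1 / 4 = 537 / 4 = 134.25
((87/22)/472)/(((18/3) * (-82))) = -29/1702976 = -0.00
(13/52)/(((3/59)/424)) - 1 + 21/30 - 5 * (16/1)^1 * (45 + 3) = -1755.63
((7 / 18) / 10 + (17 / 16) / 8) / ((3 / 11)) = 10879 / 17280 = 0.63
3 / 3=1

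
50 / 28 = 25 / 14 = 1.79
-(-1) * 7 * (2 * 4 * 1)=56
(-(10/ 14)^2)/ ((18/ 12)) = -50/ 147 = -0.34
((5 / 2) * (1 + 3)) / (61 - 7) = 5 / 27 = 0.19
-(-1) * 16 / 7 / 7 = 16 / 49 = 0.33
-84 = -84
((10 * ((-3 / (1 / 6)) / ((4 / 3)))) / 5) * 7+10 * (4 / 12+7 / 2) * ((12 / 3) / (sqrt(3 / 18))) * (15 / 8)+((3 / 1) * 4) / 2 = -183+575 * sqrt(6) / 2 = 521.23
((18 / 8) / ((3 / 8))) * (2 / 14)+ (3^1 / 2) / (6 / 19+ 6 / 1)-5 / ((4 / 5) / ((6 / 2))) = -17.66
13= 13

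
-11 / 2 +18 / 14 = -4.21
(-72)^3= -373248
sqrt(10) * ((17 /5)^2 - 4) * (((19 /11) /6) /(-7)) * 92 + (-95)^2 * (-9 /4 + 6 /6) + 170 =-44445 /4 - 7866 * sqrt(10) /275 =-11201.70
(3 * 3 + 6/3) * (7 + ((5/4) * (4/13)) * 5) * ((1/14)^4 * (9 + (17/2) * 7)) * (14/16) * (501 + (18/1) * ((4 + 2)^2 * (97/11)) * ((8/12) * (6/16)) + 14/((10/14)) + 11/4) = 1706073741/5707520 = 298.92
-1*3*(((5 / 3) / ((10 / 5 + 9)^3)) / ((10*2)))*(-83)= 83 / 5324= 0.02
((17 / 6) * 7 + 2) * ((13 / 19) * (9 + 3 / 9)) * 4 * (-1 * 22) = -2098096 / 171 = -12269.57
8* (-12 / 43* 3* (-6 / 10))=864 / 215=4.02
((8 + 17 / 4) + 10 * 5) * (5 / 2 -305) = -150645 / 8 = -18830.62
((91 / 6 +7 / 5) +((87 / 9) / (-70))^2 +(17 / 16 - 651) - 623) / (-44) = 221620451 / 7761600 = 28.55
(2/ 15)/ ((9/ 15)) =2/ 9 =0.22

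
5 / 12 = 0.42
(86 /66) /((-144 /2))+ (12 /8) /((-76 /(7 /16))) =-19309 /722304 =-0.03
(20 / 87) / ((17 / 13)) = 260 / 1479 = 0.18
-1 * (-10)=10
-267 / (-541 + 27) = 267 / 514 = 0.52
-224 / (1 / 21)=-4704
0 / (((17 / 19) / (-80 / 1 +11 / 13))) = 0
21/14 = 3/2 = 1.50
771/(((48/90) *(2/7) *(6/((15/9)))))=44975/32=1405.47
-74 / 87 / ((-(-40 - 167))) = -74 / 18009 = -0.00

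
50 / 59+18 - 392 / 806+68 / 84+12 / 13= 10033129 / 499317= 20.09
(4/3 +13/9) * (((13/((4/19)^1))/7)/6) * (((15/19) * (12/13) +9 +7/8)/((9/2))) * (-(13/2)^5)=-194492555725/1741824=-111660.28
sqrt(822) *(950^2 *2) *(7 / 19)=665000 *sqrt(822)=19065910.68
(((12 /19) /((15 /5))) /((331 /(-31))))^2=15376 /39551521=0.00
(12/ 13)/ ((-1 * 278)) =-6/ 1807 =-0.00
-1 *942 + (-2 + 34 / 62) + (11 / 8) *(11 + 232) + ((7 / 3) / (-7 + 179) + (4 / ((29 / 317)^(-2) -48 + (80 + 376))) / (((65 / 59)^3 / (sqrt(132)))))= -609.25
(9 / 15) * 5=3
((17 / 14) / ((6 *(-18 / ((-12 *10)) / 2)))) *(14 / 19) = 340 / 171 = 1.99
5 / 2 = 2.50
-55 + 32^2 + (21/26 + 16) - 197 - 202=586.81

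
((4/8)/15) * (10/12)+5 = 181/36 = 5.03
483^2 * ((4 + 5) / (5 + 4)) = 233289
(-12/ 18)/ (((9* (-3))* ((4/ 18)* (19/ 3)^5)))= 27/ 2476099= 0.00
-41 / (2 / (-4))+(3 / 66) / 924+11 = 1890505 / 20328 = 93.00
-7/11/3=-7/33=-0.21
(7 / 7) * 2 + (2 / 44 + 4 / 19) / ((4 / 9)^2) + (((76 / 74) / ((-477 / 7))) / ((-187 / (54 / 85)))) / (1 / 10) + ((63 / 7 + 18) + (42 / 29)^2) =103259775538795 / 3187628467232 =32.39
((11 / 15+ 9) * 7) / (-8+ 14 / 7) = -511 / 45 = -11.36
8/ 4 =2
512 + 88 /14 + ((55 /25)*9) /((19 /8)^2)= 6592892 /12635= 521.80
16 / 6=8 / 3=2.67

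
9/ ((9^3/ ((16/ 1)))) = 16/ 81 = 0.20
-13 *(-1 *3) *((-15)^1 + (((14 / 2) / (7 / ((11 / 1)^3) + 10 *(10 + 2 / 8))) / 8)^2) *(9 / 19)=-6272268586325001 / 22635077312944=-277.10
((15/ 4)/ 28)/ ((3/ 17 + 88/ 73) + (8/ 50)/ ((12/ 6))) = 155125/ 1693328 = 0.09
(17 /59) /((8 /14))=119 /236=0.50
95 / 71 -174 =-12259 / 71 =-172.66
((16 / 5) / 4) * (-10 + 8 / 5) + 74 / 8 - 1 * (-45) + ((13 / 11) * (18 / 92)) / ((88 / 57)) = 53077121 / 1113200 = 47.68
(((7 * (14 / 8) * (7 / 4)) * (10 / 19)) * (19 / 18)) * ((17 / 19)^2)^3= 41395930835 / 6774606864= 6.11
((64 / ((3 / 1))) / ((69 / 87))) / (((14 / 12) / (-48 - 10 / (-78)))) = -6930304 / 6279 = -1103.73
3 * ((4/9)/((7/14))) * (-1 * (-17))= 136/3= 45.33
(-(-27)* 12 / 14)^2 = 26244 / 49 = 535.59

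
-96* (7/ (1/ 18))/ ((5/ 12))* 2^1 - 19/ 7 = -2032223/ 35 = -58063.51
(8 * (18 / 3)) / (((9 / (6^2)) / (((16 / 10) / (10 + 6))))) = 96 / 5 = 19.20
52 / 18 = 26 / 9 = 2.89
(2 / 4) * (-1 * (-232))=116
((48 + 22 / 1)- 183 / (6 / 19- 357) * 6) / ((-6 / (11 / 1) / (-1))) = 302654 / 2259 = 133.98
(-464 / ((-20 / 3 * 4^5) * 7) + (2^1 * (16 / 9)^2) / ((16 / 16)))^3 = 96991520340979682263 / 382277806718976000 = 253.72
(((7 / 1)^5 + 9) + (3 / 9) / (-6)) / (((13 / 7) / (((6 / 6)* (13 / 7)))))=302687 / 18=16815.94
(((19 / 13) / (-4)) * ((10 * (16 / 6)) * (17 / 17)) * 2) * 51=-12920 / 13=-993.85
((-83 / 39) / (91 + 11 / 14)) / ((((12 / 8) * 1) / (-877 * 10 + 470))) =3857840 / 30069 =128.30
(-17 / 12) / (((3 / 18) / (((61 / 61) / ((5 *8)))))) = -17 / 80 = -0.21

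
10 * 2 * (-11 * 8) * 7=-12320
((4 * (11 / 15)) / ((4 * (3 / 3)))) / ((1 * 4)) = 11 / 60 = 0.18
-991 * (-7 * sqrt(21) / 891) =6937 * sqrt(21) / 891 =35.68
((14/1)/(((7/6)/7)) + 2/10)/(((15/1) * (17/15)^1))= 421/85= 4.95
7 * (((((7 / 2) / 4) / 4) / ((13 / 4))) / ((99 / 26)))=49 / 396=0.12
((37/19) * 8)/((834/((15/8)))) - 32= -168839/5282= -31.96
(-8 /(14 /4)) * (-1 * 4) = 64 /7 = 9.14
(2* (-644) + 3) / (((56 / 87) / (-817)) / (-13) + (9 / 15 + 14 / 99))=-195916824675 / 113048543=-1733.03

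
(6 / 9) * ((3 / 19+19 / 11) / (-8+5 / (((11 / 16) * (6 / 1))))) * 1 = -197 / 1064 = -0.19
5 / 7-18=-121 / 7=-17.29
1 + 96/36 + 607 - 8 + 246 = 2546/3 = 848.67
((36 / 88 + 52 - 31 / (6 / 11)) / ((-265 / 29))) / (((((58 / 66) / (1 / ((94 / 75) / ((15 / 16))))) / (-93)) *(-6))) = 509175 / 79712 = 6.39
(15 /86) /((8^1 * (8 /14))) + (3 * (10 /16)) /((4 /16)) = 7.54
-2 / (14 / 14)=-2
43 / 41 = 1.05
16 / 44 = 0.36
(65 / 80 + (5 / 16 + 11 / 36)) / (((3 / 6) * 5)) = 103 / 180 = 0.57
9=9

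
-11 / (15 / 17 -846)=187 / 14367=0.01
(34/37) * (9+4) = 442/37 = 11.95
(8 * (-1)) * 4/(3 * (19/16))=-512/57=-8.98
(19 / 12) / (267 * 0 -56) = -19 / 672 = -0.03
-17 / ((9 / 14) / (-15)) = 1190 / 3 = 396.67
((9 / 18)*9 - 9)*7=-63 / 2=-31.50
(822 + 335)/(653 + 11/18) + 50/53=130156/47965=2.71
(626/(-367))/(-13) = 0.13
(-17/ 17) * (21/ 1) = -21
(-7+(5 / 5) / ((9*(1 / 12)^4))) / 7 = 2297 / 7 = 328.14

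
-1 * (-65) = 65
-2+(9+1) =8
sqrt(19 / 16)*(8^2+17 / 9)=593*sqrt(19) / 36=71.80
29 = 29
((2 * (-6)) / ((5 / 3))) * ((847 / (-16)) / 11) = 693 / 20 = 34.65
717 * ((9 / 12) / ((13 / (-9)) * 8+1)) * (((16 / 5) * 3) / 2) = -116154 / 475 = -244.53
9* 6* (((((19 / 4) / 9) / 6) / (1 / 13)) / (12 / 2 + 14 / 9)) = 2223 / 272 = 8.17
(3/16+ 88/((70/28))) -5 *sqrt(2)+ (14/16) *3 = 3041/80 -5 *sqrt(2) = 30.94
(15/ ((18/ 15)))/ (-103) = -25/ 206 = -0.12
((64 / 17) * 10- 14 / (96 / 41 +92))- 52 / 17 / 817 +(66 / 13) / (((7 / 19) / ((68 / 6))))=473405017131 / 2444380666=193.67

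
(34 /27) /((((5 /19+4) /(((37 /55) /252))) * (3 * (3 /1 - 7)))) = -11951 /181870920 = -0.00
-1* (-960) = 960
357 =357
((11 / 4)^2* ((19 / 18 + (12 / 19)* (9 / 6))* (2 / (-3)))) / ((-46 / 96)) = 82885 / 3933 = 21.07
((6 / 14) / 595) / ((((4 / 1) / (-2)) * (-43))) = 3 / 358190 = 0.00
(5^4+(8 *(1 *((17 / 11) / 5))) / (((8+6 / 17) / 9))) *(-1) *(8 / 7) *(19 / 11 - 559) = 399748.78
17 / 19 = 0.89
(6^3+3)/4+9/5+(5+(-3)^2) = 1411/20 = 70.55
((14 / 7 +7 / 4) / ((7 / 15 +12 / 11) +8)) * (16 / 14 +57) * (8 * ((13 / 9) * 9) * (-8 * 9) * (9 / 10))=-1697141160 / 11039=-153740.48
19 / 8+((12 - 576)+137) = -3397 / 8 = -424.62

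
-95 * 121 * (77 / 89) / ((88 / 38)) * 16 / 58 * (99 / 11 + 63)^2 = -15850961280 / 2581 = -6141403.05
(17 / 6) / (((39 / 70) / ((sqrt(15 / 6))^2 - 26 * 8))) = -81515 / 78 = -1045.06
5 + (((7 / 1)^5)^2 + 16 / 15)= 4237128826 / 15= 282475255.07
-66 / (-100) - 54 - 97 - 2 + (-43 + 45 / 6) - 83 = -6771 / 25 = -270.84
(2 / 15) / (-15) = -2 / 225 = -0.01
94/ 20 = 47/ 10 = 4.70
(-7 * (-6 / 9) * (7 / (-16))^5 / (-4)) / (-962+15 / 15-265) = -117649 / 7713325056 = -0.00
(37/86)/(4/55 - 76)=-2035/359136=-0.01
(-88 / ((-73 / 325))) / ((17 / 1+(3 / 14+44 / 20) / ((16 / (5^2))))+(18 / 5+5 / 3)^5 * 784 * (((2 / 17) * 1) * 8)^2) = 1405944540000000 / 10098702273306506267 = 0.00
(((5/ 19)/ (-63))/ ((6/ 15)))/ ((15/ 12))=-10/ 1197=-0.01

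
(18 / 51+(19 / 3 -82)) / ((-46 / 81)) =4509 / 34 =132.62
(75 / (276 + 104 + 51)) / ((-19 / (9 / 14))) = -675 / 114646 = -0.01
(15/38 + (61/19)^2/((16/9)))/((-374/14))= -250383/1080112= -0.23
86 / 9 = 9.56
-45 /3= -15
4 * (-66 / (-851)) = 264 / 851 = 0.31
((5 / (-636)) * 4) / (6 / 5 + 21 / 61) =-1525 / 74889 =-0.02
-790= -790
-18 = -18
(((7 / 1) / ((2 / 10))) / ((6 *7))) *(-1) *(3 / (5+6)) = -0.23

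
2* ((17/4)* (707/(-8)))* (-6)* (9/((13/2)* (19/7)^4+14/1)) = 779155713/7045604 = 110.59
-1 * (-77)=77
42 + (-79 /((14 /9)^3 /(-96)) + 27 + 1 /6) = 4288897 /2058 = 2084.01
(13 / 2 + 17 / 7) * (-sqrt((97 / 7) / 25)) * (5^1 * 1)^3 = -830.92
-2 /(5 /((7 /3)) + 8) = -14 /71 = -0.20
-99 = -99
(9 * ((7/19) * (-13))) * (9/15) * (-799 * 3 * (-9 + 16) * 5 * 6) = 247356018/19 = 13018737.79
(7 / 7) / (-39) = -1 / 39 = -0.03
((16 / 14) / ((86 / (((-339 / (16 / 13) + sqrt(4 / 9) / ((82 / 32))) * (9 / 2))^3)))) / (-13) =4288219810549888023 / 2209283055616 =1941000.63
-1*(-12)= 12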